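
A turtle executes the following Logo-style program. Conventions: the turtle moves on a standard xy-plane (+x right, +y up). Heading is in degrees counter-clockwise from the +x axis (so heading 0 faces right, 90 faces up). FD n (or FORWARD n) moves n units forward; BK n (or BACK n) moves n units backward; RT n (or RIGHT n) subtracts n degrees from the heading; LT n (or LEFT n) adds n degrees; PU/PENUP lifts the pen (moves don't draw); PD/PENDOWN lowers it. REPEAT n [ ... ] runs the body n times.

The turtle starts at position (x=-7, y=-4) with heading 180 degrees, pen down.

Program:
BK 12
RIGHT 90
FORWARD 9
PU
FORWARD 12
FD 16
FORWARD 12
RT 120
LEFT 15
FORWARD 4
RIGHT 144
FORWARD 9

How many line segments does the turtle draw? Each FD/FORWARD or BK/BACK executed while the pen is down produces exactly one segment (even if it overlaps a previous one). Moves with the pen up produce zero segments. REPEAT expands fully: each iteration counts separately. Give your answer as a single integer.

Executing turtle program step by step:
Start: pos=(-7,-4), heading=180, pen down
BK 12: (-7,-4) -> (5,-4) [heading=180, draw]
RT 90: heading 180 -> 90
FD 9: (5,-4) -> (5,5) [heading=90, draw]
PU: pen up
FD 12: (5,5) -> (5,17) [heading=90, move]
FD 16: (5,17) -> (5,33) [heading=90, move]
FD 12: (5,33) -> (5,45) [heading=90, move]
RT 120: heading 90 -> 330
LT 15: heading 330 -> 345
FD 4: (5,45) -> (8.864,43.965) [heading=345, move]
RT 144: heading 345 -> 201
FD 9: (8.864,43.965) -> (0.461,40.739) [heading=201, move]
Final: pos=(0.461,40.739), heading=201, 2 segment(s) drawn
Segments drawn: 2

Answer: 2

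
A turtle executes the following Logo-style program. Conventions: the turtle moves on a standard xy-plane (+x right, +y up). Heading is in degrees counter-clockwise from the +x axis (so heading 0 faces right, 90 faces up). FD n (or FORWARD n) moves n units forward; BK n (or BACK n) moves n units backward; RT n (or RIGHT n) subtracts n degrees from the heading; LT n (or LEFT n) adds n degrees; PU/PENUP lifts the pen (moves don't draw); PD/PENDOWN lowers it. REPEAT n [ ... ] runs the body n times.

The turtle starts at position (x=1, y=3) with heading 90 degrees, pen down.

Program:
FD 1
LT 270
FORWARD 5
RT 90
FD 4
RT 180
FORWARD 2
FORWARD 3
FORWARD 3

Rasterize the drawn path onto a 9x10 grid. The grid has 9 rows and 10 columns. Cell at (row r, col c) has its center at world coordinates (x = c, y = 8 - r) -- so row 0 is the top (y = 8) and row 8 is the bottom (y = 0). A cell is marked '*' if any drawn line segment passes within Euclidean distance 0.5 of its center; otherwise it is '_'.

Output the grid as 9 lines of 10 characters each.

Answer: ______*___
______*___
______*___
______*___
_******___
_*____*___
______*___
______*___
______*___

Derivation:
Segment 0: (1,3) -> (1,4)
Segment 1: (1,4) -> (6,4)
Segment 2: (6,4) -> (6,-0)
Segment 3: (6,-0) -> (6,2)
Segment 4: (6,2) -> (6,5)
Segment 5: (6,5) -> (6,8)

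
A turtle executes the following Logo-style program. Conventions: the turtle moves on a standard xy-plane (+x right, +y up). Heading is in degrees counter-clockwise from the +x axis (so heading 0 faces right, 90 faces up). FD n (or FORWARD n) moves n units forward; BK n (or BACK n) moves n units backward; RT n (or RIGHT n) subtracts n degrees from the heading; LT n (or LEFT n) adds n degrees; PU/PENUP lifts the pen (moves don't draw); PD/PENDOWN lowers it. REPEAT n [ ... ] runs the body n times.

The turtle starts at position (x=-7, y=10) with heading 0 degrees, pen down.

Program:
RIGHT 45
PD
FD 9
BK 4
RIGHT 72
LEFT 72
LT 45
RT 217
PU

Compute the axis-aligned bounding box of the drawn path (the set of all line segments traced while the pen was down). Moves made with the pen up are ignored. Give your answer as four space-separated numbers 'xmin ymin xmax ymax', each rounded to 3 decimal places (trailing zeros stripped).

Executing turtle program step by step:
Start: pos=(-7,10), heading=0, pen down
RT 45: heading 0 -> 315
PD: pen down
FD 9: (-7,10) -> (-0.636,3.636) [heading=315, draw]
BK 4: (-0.636,3.636) -> (-3.464,6.464) [heading=315, draw]
RT 72: heading 315 -> 243
LT 72: heading 243 -> 315
LT 45: heading 315 -> 0
RT 217: heading 0 -> 143
PU: pen up
Final: pos=(-3.464,6.464), heading=143, 2 segment(s) drawn

Segment endpoints: x in {-7, -3.464, -0.636}, y in {3.636, 6.464, 10}
xmin=-7, ymin=3.636, xmax=-0.636, ymax=10

Answer: -7 3.636 -0.636 10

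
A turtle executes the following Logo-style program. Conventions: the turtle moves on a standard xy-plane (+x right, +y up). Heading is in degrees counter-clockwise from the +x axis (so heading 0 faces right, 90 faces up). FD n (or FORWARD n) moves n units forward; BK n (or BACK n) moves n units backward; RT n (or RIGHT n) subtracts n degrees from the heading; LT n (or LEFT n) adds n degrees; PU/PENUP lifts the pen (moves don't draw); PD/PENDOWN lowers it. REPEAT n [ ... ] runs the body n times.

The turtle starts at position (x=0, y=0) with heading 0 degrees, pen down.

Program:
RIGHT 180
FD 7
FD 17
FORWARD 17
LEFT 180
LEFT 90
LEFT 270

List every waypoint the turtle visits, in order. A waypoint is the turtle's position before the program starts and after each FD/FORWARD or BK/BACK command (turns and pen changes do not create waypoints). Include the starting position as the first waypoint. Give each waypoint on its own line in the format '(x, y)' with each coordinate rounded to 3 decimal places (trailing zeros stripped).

Answer: (0, 0)
(-7, 0)
(-24, 0)
(-41, 0)

Derivation:
Executing turtle program step by step:
Start: pos=(0,0), heading=0, pen down
RT 180: heading 0 -> 180
FD 7: (0,0) -> (-7,0) [heading=180, draw]
FD 17: (-7,0) -> (-24,0) [heading=180, draw]
FD 17: (-24,0) -> (-41,0) [heading=180, draw]
LT 180: heading 180 -> 0
LT 90: heading 0 -> 90
LT 270: heading 90 -> 0
Final: pos=(-41,0), heading=0, 3 segment(s) drawn
Waypoints (4 total):
(0, 0)
(-7, 0)
(-24, 0)
(-41, 0)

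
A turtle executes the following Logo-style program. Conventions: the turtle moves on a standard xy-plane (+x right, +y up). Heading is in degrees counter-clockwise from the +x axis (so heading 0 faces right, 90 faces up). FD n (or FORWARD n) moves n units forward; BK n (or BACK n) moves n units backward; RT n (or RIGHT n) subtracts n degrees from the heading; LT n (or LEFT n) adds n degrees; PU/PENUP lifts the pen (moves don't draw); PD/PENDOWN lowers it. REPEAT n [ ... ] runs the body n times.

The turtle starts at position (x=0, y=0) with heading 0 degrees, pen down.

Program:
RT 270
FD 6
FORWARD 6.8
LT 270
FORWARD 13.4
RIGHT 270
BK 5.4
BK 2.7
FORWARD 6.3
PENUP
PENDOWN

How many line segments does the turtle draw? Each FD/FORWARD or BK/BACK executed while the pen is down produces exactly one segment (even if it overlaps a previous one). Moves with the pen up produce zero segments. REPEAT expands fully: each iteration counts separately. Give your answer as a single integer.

Answer: 6

Derivation:
Executing turtle program step by step:
Start: pos=(0,0), heading=0, pen down
RT 270: heading 0 -> 90
FD 6: (0,0) -> (0,6) [heading=90, draw]
FD 6.8: (0,6) -> (0,12.8) [heading=90, draw]
LT 270: heading 90 -> 0
FD 13.4: (0,12.8) -> (13.4,12.8) [heading=0, draw]
RT 270: heading 0 -> 90
BK 5.4: (13.4,12.8) -> (13.4,7.4) [heading=90, draw]
BK 2.7: (13.4,7.4) -> (13.4,4.7) [heading=90, draw]
FD 6.3: (13.4,4.7) -> (13.4,11) [heading=90, draw]
PU: pen up
PD: pen down
Final: pos=(13.4,11), heading=90, 6 segment(s) drawn
Segments drawn: 6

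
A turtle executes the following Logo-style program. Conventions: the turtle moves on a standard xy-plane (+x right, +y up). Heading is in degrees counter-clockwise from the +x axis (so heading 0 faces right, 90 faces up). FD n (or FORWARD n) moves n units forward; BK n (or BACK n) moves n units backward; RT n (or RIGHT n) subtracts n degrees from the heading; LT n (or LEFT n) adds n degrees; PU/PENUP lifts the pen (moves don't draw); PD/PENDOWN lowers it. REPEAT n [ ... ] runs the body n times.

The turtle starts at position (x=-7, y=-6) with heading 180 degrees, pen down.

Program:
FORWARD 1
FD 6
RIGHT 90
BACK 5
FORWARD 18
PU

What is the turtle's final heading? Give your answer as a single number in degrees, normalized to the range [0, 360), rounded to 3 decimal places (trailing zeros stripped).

Executing turtle program step by step:
Start: pos=(-7,-6), heading=180, pen down
FD 1: (-7,-6) -> (-8,-6) [heading=180, draw]
FD 6: (-8,-6) -> (-14,-6) [heading=180, draw]
RT 90: heading 180 -> 90
BK 5: (-14,-6) -> (-14,-11) [heading=90, draw]
FD 18: (-14,-11) -> (-14,7) [heading=90, draw]
PU: pen up
Final: pos=(-14,7), heading=90, 4 segment(s) drawn

Answer: 90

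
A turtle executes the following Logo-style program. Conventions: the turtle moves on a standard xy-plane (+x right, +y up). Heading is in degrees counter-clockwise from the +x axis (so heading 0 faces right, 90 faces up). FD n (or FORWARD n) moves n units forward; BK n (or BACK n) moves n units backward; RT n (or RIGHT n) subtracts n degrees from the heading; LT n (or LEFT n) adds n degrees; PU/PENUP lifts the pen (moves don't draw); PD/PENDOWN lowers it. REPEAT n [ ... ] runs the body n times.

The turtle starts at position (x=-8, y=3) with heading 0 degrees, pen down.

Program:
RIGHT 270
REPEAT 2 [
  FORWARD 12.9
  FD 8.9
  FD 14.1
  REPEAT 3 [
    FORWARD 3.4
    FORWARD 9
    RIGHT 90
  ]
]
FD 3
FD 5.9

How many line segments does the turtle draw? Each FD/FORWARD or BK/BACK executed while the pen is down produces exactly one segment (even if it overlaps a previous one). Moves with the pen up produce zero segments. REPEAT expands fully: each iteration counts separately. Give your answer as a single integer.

Answer: 20

Derivation:
Executing turtle program step by step:
Start: pos=(-8,3), heading=0, pen down
RT 270: heading 0 -> 90
REPEAT 2 [
  -- iteration 1/2 --
  FD 12.9: (-8,3) -> (-8,15.9) [heading=90, draw]
  FD 8.9: (-8,15.9) -> (-8,24.8) [heading=90, draw]
  FD 14.1: (-8,24.8) -> (-8,38.9) [heading=90, draw]
  REPEAT 3 [
    -- iteration 1/3 --
    FD 3.4: (-8,38.9) -> (-8,42.3) [heading=90, draw]
    FD 9: (-8,42.3) -> (-8,51.3) [heading=90, draw]
    RT 90: heading 90 -> 0
    -- iteration 2/3 --
    FD 3.4: (-8,51.3) -> (-4.6,51.3) [heading=0, draw]
    FD 9: (-4.6,51.3) -> (4.4,51.3) [heading=0, draw]
    RT 90: heading 0 -> 270
    -- iteration 3/3 --
    FD 3.4: (4.4,51.3) -> (4.4,47.9) [heading=270, draw]
    FD 9: (4.4,47.9) -> (4.4,38.9) [heading=270, draw]
    RT 90: heading 270 -> 180
  ]
  -- iteration 2/2 --
  FD 12.9: (4.4,38.9) -> (-8.5,38.9) [heading=180, draw]
  FD 8.9: (-8.5,38.9) -> (-17.4,38.9) [heading=180, draw]
  FD 14.1: (-17.4,38.9) -> (-31.5,38.9) [heading=180, draw]
  REPEAT 3 [
    -- iteration 1/3 --
    FD 3.4: (-31.5,38.9) -> (-34.9,38.9) [heading=180, draw]
    FD 9: (-34.9,38.9) -> (-43.9,38.9) [heading=180, draw]
    RT 90: heading 180 -> 90
    -- iteration 2/3 --
    FD 3.4: (-43.9,38.9) -> (-43.9,42.3) [heading=90, draw]
    FD 9: (-43.9,42.3) -> (-43.9,51.3) [heading=90, draw]
    RT 90: heading 90 -> 0
    -- iteration 3/3 --
    FD 3.4: (-43.9,51.3) -> (-40.5,51.3) [heading=0, draw]
    FD 9: (-40.5,51.3) -> (-31.5,51.3) [heading=0, draw]
    RT 90: heading 0 -> 270
  ]
]
FD 3: (-31.5,51.3) -> (-31.5,48.3) [heading=270, draw]
FD 5.9: (-31.5,48.3) -> (-31.5,42.4) [heading=270, draw]
Final: pos=(-31.5,42.4), heading=270, 20 segment(s) drawn
Segments drawn: 20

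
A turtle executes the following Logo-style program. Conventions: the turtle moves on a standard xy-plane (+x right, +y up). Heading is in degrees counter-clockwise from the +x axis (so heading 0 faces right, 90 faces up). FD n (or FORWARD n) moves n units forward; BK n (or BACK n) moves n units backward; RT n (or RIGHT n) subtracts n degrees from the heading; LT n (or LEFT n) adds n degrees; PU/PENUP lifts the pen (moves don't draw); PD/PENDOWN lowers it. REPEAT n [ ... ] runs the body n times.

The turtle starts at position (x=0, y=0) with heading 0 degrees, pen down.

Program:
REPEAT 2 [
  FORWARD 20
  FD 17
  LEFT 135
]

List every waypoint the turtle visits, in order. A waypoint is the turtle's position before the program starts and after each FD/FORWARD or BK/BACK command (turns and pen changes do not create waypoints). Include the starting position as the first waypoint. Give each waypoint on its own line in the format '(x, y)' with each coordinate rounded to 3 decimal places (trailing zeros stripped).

Executing turtle program step by step:
Start: pos=(0,0), heading=0, pen down
REPEAT 2 [
  -- iteration 1/2 --
  FD 20: (0,0) -> (20,0) [heading=0, draw]
  FD 17: (20,0) -> (37,0) [heading=0, draw]
  LT 135: heading 0 -> 135
  -- iteration 2/2 --
  FD 20: (37,0) -> (22.858,14.142) [heading=135, draw]
  FD 17: (22.858,14.142) -> (10.837,26.163) [heading=135, draw]
  LT 135: heading 135 -> 270
]
Final: pos=(10.837,26.163), heading=270, 4 segment(s) drawn
Waypoints (5 total):
(0, 0)
(20, 0)
(37, 0)
(22.858, 14.142)
(10.837, 26.163)

Answer: (0, 0)
(20, 0)
(37, 0)
(22.858, 14.142)
(10.837, 26.163)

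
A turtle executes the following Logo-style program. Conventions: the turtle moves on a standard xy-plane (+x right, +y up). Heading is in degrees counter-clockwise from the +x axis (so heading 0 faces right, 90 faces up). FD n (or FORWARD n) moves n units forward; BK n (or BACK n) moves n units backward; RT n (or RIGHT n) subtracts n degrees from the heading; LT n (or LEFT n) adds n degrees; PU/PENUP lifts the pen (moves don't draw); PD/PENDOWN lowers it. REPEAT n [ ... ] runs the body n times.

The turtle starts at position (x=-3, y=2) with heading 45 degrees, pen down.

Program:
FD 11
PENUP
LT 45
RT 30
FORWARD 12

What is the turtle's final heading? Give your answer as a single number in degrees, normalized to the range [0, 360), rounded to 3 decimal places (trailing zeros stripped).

Answer: 60

Derivation:
Executing turtle program step by step:
Start: pos=(-3,2), heading=45, pen down
FD 11: (-3,2) -> (4.778,9.778) [heading=45, draw]
PU: pen up
LT 45: heading 45 -> 90
RT 30: heading 90 -> 60
FD 12: (4.778,9.778) -> (10.778,20.17) [heading=60, move]
Final: pos=(10.778,20.17), heading=60, 1 segment(s) drawn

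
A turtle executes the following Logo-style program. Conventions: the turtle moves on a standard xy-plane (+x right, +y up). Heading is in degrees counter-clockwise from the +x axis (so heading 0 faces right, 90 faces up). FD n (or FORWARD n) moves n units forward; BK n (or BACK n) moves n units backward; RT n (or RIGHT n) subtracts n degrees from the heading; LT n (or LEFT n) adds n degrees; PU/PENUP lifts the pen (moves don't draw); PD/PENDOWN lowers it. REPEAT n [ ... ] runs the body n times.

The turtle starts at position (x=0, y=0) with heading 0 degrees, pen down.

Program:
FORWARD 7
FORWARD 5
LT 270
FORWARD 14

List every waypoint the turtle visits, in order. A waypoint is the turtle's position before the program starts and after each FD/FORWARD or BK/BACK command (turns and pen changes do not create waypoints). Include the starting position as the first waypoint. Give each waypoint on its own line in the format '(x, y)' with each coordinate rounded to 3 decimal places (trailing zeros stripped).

Executing turtle program step by step:
Start: pos=(0,0), heading=0, pen down
FD 7: (0,0) -> (7,0) [heading=0, draw]
FD 5: (7,0) -> (12,0) [heading=0, draw]
LT 270: heading 0 -> 270
FD 14: (12,0) -> (12,-14) [heading=270, draw]
Final: pos=(12,-14), heading=270, 3 segment(s) drawn
Waypoints (4 total):
(0, 0)
(7, 0)
(12, 0)
(12, -14)

Answer: (0, 0)
(7, 0)
(12, 0)
(12, -14)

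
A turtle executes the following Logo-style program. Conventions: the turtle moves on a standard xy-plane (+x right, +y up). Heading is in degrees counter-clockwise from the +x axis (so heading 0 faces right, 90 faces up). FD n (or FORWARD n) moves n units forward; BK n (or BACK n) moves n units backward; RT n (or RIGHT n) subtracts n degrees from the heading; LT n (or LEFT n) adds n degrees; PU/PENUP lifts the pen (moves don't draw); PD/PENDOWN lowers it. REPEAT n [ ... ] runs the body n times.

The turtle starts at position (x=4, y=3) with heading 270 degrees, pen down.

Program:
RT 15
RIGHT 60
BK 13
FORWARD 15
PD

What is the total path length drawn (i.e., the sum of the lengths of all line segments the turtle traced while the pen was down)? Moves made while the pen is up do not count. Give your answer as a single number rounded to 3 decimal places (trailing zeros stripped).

Answer: 28

Derivation:
Executing turtle program step by step:
Start: pos=(4,3), heading=270, pen down
RT 15: heading 270 -> 255
RT 60: heading 255 -> 195
BK 13: (4,3) -> (16.557,6.365) [heading=195, draw]
FD 15: (16.557,6.365) -> (2.068,2.482) [heading=195, draw]
PD: pen down
Final: pos=(2.068,2.482), heading=195, 2 segment(s) drawn

Segment lengths:
  seg 1: (4,3) -> (16.557,6.365), length = 13
  seg 2: (16.557,6.365) -> (2.068,2.482), length = 15
Total = 28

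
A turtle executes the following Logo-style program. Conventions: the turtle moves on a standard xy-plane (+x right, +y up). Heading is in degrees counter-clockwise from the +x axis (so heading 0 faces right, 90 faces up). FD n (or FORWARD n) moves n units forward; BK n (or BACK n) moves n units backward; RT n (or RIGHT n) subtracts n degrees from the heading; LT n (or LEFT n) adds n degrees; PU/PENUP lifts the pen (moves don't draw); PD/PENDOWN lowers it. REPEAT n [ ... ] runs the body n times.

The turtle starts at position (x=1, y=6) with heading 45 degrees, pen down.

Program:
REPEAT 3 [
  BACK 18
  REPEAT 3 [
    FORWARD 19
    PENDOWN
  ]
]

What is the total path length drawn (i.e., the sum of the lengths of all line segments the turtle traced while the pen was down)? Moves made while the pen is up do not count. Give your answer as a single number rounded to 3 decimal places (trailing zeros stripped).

Answer: 225

Derivation:
Executing turtle program step by step:
Start: pos=(1,6), heading=45, pen down
REPEAT 3 [
  -- iteration 1/3 --
  BK 18: (1,6) -> (-11.728,-6.728) [heading=45, draw]
  REPEAT 3 [
    -- iteration 1/3 --
    FD 19: (-11.728,-6.728) -> (1.707,6.707) [heading=45, draw]
    PD: pen down
    -- iteration 2/3 --
    FD 19: (1.707,6.707) -> (15.142,20.142) [heading=45, draw]
    PD: pen down
    -- iteration 3/3 --
    FD 19: (15.142,20.142) -> (28.577,33.577) [heading=45, draw]
    PD: pen down
  ]
  -- iteration 2/3 --
  BK 18: (28.577,33.577) -> (15.849,20.849) [heading=45, draw]
  REPEAT 3 [
    -- iteration 1/3 --
    FD 19: (15.849,20.849) -> (29.284,34.284) [heading=45, draw]
    PD: pen down
    -- iteration 2/3 --
    FD 19: (29.284,34.284) -> (42.719,47.719) [heading=45, draw]
    PD: pen down
    -- iteration 3/3 --
    FD 19: (42.719,47.719) -> (56.154,61.154) [heading=45, draw]
    PD: pen down
  ]
  -- iteration 3/3 --
  BK 18: (56.154,61.154) -> (43.426,48.426) [heading=45, draw]
  REPEAT 3 [
    -- iteration 1/3 --
    FD 19: (43.426,48.426) -> (56.861,61.861) [heading=45, draw]
    PD: pen down
    -- iteration 2/3 --
    FD 19: (56.861,61.861) -> (70.296,75.296) [heading=45, draw]
    PD: pen down
    -- iteration 3/3 --
    FD 19: (70.296,75.296) -> (83.731,88.731) [heading=45, draw]
    PD: pen down
  ]
]
Final: pos=(83.731,88.731), heading=45, 12 segment(s) drawn

Segment lengths:
  seg 1: (1,6) -> (-11.728,-6.728), length = 18
  seg 2: (-11.728,-6.728) -> (1.707,6.707), length = 19
  seg 3: (1.707,6.707) -> (15.142,20.142), length = 19
  seg 4: (15.142,20.142) -> (28.577,33.577), length = 19
  seg 5: (28.577,33.577) -> (15.849,20.849), length = 18
  seg 6: (15.849,20.849) -> (29.284,34.284), length = 19
  seg 7: (29.284,34.284) -> (42.719,47.719), length = 19
  seg 8: (42.719,47.719) -> (56.154,61.154), length = 19
  seg 9: (56.154,61.154) -> (43.426,48.426), length = 18
  seg 10: (43.426,48.426) -> (56.861,61.861), length = 19
  seg 11: (56.861,61.861) -> (70.296,75.296), length = 19
  seg 12: (70.296,75.296) -> (83.731,88.731), length = 19
Total = 225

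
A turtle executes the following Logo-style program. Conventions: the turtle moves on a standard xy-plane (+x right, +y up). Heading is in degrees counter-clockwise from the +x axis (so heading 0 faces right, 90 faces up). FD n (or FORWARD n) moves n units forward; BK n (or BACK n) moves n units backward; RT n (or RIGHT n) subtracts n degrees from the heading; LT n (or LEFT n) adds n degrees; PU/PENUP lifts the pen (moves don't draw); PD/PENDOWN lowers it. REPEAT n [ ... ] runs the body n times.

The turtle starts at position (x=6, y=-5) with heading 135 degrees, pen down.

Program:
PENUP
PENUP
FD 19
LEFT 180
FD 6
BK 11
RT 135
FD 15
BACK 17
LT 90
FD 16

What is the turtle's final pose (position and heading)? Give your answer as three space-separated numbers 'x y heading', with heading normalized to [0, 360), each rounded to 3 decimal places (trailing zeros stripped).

Executing turtle program step by step:
Start: pos=(6,-5), heading=135, pen down
PU: pen up
PU: pen up
FD 19: (6,-5) -> (-7.435,8.435) [heading=135, move]
LT 180: heading 135 -> 315
FD 6: (-7.435,8.435) -> (-3.192,4.192) [heading=315, move]
BK 11: (-3.192,4.192) -> (-10.971,11.971) [heading=315, move]
RT 135: heading 315 -> 180
FD 15: (-10.971,11.971) -> (-25.971,11.971) [heading=180, move]
BK 17: (-25.971,11.971) -> (-8.971,11.971) [heading=180, move]
LT 90: heading 180 -> 270
FD 16: (-8.971,11.971) -> (-8.971,-4.029) [heading=270, move]
Final: pos=(-8.971,-4.029), heading=270, 0 segment(s) drawn

Answer: -8.971 -4.029 270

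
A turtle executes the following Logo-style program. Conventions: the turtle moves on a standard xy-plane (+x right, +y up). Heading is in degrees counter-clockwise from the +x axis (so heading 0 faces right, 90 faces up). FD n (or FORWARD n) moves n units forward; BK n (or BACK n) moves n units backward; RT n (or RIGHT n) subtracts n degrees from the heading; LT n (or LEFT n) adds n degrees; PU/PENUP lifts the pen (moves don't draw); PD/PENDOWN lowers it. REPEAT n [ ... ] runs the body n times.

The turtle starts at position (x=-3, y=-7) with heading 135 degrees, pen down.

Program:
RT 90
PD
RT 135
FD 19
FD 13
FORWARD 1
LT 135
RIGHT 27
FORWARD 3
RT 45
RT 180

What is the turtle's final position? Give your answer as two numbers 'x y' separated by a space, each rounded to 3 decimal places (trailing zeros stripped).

Executing turtle program step by step:
Start: pos=(-3,-7), heading=135, pen down
RT 90: heading 135 -> 45
PD: pen down
RT 135: heading 45 -> 270
FD 19: (-3,-7) -> (-3,-26) [heading=270, draw]
FD 13: (-3,-26) -> (-3,-39) [heading=270, draw]
FD 1: (-3,-39) -> (-3,-40) [heading=270, draw]
LT 135: heading 270 -> 45
RT 27: heading 45 -> 18
FD 3: (-3,-40) -> (-0.147,-39.073) [heading=18, draw]
RT 45: heading 18 -> 333
RT 180: heading 333 -> 153
Final: pos=(-0.147,-39.073), heading=153, 4 segment(s) drawn

Answer: -0.147 -39.073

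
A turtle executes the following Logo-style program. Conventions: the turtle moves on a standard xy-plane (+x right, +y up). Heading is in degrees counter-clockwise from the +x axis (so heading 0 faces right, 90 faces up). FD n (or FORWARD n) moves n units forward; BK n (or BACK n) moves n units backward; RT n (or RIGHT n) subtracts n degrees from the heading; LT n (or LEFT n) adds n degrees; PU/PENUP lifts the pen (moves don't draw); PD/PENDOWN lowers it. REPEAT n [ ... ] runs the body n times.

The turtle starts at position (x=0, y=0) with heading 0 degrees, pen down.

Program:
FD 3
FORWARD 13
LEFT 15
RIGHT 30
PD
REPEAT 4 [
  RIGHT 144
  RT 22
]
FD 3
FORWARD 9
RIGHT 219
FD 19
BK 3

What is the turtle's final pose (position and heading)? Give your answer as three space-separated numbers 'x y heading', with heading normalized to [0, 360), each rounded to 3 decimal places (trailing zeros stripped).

Answer: 9.066 7.314 182

Derivation:
Executing turtle program step by step:
Start: pos=(0,0), heading=0, pen down
FD 3: (0,0) -> (3,0) [heading=0, draw]
FD 13: (3,0) -> (16,0) [heading=0, draw]
LT 15: heading 0 -> 15
RT 30: heading 15 -> 345
PD: pen down
REPEAT 4 [
  -- iteration 1/4 --
  RT 144: heading 345 -> 201
  RT 22: heading 201 -> 179
  -- iteration 2/4 --
  RT 144: heading 179 -> 35
  RT 22: heading 35 -> 13
  -- iteration 3/4 --
  RT 144: heading 13 -> 229
  RT 22: heading 229 -> 207
  -- iteration 4/4 --
  RT 144: heading 207 -> 63
  RT 22: heading 63 -> 41
]
FD 3: (16,0) -> (18.264,1.968) [heading=41, draw]
FD 9: (18.264,1.968) -> (25.057,7.873) [heading=41, draw]
RT 219: heading 41 -> 182
FD 19: (25.057,7.873) -> (6.068,7.21) [heading=182, draw]
BK 3: (6.068,7.21) -> (9.066,7.314) [heading=182, draw]
Final: pos=(9.066,7.314), heading=182, 6 segment(s) drawn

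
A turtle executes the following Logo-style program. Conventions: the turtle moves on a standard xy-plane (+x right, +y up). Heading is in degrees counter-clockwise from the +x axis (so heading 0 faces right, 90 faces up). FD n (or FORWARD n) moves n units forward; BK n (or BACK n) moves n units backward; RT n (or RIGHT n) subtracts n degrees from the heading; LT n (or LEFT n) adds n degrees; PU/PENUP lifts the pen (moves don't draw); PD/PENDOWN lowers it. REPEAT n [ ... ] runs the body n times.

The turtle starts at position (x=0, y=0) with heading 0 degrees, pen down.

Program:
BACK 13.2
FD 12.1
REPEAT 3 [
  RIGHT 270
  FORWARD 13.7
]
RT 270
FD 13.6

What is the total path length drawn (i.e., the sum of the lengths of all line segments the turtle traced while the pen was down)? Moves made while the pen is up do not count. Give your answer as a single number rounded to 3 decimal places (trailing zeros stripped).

Answer: 80

Derivation:
Executing turtle program step by step:
Start: pos=(0,0), heading=0, pen down
BK 13.2: (0,0) -> (-13.2,0) [heading=0, draw]
FD 12.1: (-13.2,0) -> (-1.1,0) [heading=0, draw]
REPEAT 3 [
  -- iteration 1/3 --
  RT 270: heading 0 -> 90
  FD 13.7: (-1.1,0) -> (-1.1,13.7) [heading=90, draw]
  -- iteration 2/3 --
  RT 270: heading 90 -> 180
  FD 13.7: (-1.1,13.7) -> (-14.8,13.7) [heading=180, draw]
  -- iteration 3/3 --
  RT 270: heading 180 -> 270
  FD 13.7: (-14.8,13.7) -> (-14.8,0) [heading=270, draw]
]
RT 270: heading 270 -> 0
FD 13.6: (-14.8,0) -> (-1.2,0) [heading=0, draw]
Final: pos=(-1.2,0), heading=0, 6 segment(s) drawn

Segment lengths:
  seg 1: (0,0) -> (-13.2,0), length = 13.2
  seg 2: (-13.2,0) -> (-1.1,0), length = 12.1
  seg 3: (-1.1,0) -> (-1.1,13.7), length = 13.7
  seg 4: (-1.1,13.7) -> (-14.8,13.7), length = 13.7
  seg 5: (-14.8,13.7) -> (-14.8,0), length = 13.7
  seg 6: (-14.8,0) -> (-1.2,0), length = 13.6
Total = 80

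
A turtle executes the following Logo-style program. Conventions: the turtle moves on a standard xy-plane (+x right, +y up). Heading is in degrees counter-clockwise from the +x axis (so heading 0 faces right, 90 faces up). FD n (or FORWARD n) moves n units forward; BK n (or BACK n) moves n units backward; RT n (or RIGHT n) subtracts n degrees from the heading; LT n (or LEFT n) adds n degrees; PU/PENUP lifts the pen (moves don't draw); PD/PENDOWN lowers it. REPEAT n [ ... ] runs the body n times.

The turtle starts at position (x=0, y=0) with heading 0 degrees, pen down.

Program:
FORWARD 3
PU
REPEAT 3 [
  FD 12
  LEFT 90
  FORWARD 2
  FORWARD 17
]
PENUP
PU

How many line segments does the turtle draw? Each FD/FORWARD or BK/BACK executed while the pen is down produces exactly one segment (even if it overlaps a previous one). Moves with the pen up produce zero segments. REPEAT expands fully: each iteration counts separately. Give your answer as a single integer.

Executing turtle program step by step:
Start: pos=(0,0), heading=0, pen down
FD 3: (0,0) -> (3,0) [heading=0, draw]
PU: pen up
REPEAT 3 [
  -- iteration 1/3 --
  FD 12: (3,0) -> (15,0) [heading=0, move]
  LT 90: heading 0 -> 90
  FD 2: (15,0) -> (15,2) [heading=90, move]
  FD 17: (15,2) -> (15,19) [heading=90, move]
  -- iteration 2/3 --
  FD 12: (15,19) -> (15,31) [heading=90, move]
  LT 90: heading 90 -> 180
  FD 2: (15,31) -> (13,31) [heading=180, move]
  FD 17: (13,31) -> (-4,31) [heading=180, move]
  -- iteration 3/3 --
  FD 12: (-4,31) -> (-16,31) [heading=180, move]
  LT 90: heading 180 -> 270
  FD 2: (-16,31) -> (-16,29) [heading=270, move]
  FD 17: (-16,29) -> (-16,12) [heading=270, move]
]
PU: pen up
PU: pen up
Final: pos=(-16,12), heading=270, 1 segment(s) drawn
Segments drawn: 1

Answer: 1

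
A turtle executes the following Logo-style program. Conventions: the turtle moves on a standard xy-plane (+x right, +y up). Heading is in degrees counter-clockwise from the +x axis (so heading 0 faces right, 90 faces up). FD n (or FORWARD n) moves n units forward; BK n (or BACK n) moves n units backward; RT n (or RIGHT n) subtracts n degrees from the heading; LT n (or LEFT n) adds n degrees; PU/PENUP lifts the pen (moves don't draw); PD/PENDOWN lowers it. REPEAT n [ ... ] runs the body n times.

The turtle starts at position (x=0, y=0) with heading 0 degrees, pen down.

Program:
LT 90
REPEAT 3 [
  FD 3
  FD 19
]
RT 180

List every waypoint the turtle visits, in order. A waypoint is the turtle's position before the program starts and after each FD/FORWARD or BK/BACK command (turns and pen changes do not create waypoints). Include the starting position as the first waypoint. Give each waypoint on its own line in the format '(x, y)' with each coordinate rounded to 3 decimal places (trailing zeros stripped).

Answer: (0, 0)
(0, 3)
(0, 22)
(0, 25)
(0, 44)
(0, 47)
(0, 66)

Derivation:
Executing turtle program step by step:
Start: pos=(0,0), heading=0, pen down
LT 90: heading 0 -> 90
REPEAT 3 [
  -- iteration 1/3 --
  FD 3: (0,0) -> (0,3) [heading=90, draw]
  FD 19: (0,3) -> (0,22) [heading=90, draw]
  -- iteration 2/3 --
  FD 3: (0,22) -> (0,25) [heading=90, draw]
  FD 19: (0,25) -> (0,44) [heading=90, draw]
  -- iteration 3/3 --
  FD 3: (0,44) -> (0,47) [heading=90, draw]
  FD 19: (0,47) -> (0,66) [heading=90, draw]
]
RT 180: heading 90 -> 270
Final: pos=(0,66), heading=270, 6 segment(s) drawn
Waypoints (7 total):
(0, 0)
(0, 3)
(0, 22)
(0, 25)
(0, 44)
(0, 47)
(0, 66)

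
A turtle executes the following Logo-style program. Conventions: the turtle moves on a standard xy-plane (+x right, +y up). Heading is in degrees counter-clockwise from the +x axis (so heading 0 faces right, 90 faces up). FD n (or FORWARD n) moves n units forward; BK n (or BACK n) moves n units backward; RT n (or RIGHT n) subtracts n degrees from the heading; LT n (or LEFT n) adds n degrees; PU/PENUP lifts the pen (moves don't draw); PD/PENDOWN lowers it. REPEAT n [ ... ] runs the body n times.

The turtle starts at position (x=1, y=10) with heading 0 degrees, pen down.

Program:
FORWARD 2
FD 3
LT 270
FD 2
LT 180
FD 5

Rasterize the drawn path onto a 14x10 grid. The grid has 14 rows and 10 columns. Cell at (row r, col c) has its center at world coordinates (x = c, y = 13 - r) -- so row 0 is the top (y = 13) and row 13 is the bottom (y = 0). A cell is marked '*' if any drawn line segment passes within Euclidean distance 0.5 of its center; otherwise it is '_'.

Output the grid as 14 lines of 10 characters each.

Answer: ______*___
______*___
______*___
_******___
______*___
______*___
__________
__________
__________
__________
__________
__________
__________
__________

Derivation:
Segment 0: (1,10) -> (3,10)
Segment 1: (3,10) -> (6,10)
Segment 2: (6,10) -> (6,8)
Segment 3: (6,8) -> (6,13)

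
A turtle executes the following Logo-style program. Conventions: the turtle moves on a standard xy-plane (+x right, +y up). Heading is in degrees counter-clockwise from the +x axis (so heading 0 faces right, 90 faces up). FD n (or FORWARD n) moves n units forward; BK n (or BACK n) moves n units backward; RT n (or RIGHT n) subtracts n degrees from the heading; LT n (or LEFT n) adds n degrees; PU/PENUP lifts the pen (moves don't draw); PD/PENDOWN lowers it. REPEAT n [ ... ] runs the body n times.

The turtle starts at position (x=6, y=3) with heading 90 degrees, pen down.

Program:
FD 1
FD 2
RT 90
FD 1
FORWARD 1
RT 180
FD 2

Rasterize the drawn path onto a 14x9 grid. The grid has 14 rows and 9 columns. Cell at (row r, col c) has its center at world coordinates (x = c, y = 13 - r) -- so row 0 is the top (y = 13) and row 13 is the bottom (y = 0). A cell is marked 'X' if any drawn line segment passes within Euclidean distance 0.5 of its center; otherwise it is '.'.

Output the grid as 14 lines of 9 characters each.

Segment 0: (6,3) -> (6,4)
Segment 1: (6,4) -> (6,6)
Segment 2: (6,6) -> (7,6)
Segment 3: (7,6) -> (8,6)
Segment 4: (8,6) -> (6,6)

Answer: .........
.........
.........
.........
.........
.........
.........
......XXX
......X..
......X..
......X..
.........
.........
.........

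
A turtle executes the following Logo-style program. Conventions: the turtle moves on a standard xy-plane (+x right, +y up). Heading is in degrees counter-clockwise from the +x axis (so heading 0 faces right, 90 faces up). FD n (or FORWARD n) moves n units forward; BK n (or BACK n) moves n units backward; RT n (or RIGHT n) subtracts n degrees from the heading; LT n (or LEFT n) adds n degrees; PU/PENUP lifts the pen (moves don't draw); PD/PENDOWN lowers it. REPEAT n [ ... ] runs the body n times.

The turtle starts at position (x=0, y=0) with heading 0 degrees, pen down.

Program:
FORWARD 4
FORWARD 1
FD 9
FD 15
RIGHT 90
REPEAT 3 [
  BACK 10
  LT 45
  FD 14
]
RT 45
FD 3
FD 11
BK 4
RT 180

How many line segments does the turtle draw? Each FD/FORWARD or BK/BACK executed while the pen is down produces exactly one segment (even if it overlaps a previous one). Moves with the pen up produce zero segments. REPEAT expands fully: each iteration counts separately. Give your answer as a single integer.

Answer: 13

Derivation:
Executing turtle program step by step:
Start: pos=(0,0), heading=0, pen down
FD 4: (0,0) -> (4,0) [heading=0, draw]
FD 1: (4,0) -> (5,0) [heading=0, draw]
FD 9: (5,0) -> (14,0) [heading=0, draw]
FD 15: (14,0) -> (29,0) [heading=0, draw]
RT 90: heading 0 -> 270
REPEAT 3 [
  -- iteration 1/3 --
  BK 10: (29,0) -> (29,10) [heading=270, draw]
  LT 45: heading 270 -> 315
  FD 14: (29,10) -> (38.899,0.101) [heading=315, draw]
  -- iteration 2/3 --
  BK 10: (38.899,0.101) -> (31.828,7.172) [heading=315, draw]
  LT 45: heading 315 -> 0
  FD 14: (31.828,7.172) -> (45.828,7.172) [heading=0, draw]
  -- iteration 3/3 --
  BK 10: (45.828,7.172) -> (35.828,7.172) [heading=0, draw]
  LT 45: heading 0 -> 45
  FD 14: (35.828,7.172) -> (45.728,17.071) [heading=45, draw]
]
RT 45: heading 45 -> 0
FD 3: (45.728,17.071) -> (48.728,17.071) [heading=0, draw]
FD 11: (48.728,17.071) -> (59.728,17.071) [heading=0, draw]
BK 4: (59.728,17.071) -> (55.728,17.071) [heading=0, draw]
RT 180: heading 0 -> 180
Final: pos=(55.728,17.071), heading=180, 13 segment(s) drawn
Segments drawn: 13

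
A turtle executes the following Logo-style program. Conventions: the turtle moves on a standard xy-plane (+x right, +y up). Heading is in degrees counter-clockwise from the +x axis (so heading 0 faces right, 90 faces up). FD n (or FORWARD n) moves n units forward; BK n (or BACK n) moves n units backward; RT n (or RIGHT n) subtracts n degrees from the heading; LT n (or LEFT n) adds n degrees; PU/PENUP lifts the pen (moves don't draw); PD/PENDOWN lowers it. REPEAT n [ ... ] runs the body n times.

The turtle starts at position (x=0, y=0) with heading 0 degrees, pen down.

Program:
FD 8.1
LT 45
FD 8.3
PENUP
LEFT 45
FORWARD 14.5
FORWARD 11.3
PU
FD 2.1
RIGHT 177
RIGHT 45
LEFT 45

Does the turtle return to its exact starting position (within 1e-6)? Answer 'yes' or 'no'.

Executing turtle program step by step:
Start: pos=(0,0), heading=0, pen down
FD 8.1: (0,0) -> (8.1,0) [heading=0, draw]
LT 45: heading 0 -> 45
FD 8.3: (8.1,0) -> (13.969,5.869) [heading=45, draw]
PU: pen up
LT 45: heading 45 -> 90
FD 14.5: (13.969,5.869) -> (13.969,20.369) [heading=90, move]
FD 11.3: (13.969,20.369) -> (13.969,31.669) [heading=90, move]
PU: pen up
FD 2.1: (13.969,31.669) -> (13.969,33.769) [heading=90, move]
RT 177: heading 90 -> 273
RT 45: heading 273 -> 228
LT 45: heading 228 -> 273
Final: pos=(13.969,33.769), heading=273, 2 segment(s) drawn

Start position: (0, 0)
Final position: (13.969, 33.769)
Distance = 36.544; >= 1e-6 -> NOT closed

Answer: no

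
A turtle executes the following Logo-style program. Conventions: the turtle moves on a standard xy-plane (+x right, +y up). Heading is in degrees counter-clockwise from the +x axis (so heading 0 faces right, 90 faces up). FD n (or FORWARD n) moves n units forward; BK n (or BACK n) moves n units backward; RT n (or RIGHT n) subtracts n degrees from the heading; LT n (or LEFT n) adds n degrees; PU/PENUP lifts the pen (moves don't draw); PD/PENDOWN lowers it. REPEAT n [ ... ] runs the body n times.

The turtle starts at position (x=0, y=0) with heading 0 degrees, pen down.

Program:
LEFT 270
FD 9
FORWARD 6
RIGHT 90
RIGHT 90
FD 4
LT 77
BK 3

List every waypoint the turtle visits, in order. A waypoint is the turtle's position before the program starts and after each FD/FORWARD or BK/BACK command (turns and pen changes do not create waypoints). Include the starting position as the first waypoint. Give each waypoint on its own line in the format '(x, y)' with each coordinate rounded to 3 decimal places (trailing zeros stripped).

Executing turtle program step by step:
Start: pos=(0,0), heading=0, pen down
LT 270: heading 0 -> 270
FD 9: (0,0) -> (0,-9) [heading=270, draw]
FD 6: (0,-9) -> (0,-15) [heading=270, draw]
RT 90: heading 270 -> 180
RT 90: heading 180 -> 90
FD 4: (0,-15) -> (0,-11) [heading=90, draw]
LT 77: heading 90 -> 167
BK 3: (0,-11) -> (2.923,-11.675) [heading=167, draw]
Final: pos=(2.923,-11.675), heading=167, 4 segment(s) drawn
Waypoints (5 total):
(0, 0)
(0, -9)
(0, -15)
(0, -11)
(2.923, -11.675)

Answer: (0, 0)
(0, -9)
(0, -15)
(0, -11)
(2.923, -11.675)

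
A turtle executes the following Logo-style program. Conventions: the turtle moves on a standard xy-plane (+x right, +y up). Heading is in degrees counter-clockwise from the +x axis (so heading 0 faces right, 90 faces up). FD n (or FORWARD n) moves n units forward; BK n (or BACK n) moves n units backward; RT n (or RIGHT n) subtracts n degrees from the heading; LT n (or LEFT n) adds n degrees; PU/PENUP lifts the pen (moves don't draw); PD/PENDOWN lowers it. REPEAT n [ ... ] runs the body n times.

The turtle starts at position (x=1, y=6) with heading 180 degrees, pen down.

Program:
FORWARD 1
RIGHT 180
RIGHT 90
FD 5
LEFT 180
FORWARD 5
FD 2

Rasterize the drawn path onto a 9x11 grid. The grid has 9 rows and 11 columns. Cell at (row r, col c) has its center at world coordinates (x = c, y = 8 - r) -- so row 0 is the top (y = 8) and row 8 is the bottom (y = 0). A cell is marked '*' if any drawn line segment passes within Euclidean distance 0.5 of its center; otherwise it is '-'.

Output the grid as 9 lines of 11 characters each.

Segment 0: (1,6) -> (0,6)
Segment 1: (0,6) -> (0,1)
Segment 2: (0,1) -> (0,6)
Segment 3: (0,6) -> (0,8)

Answer: *----------
*----------
**---------
*----------
*----------
*----------
*----------
*----------
-----------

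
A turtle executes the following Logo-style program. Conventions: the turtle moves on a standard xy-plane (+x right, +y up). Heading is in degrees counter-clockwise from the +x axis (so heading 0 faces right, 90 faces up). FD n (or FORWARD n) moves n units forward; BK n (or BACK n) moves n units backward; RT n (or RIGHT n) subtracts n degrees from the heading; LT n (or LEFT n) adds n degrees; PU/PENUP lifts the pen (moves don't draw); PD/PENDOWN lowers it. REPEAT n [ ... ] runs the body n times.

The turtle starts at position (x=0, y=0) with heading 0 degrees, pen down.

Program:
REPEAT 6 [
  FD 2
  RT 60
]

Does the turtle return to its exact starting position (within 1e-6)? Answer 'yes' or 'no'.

Answer: yes

Derivation:
Executing turtle program step by step:
Start: pos=(0,0), heading=0, pen down
REPEAT 6 [
  -- iteration 1/6 --
  FD 2: (0,0) -> (2,0) [heading=0, draw]
  RT 60: heading 0 -> 300
  -- iteration 2/6 --
  FD 2: (2,0) -> (3,-1.732) [heading=300, draw]
  RT 60: heading 300 -> 240
  -- iteration 3/6 --
  FD 2: (3,-1.732) -> (2,-3.464) [heading=240, draw]
  RT 60: heading 240 -> 180
  -- iteration 4/6 --
  FD 2: (2,-3.464) -> (0,-3.464) [heading=180, draw]
  RT 60: heading 180 -> 120
  -- iteration 5/6 --
  FD 2: (0,-3.464) -> (-1,-1.732) [heading=120, draw]
  RT 60: heading 120 -> 60
  -- iteration 6/6 --
  FD 2: (-1,-1.732) -> (0,0) [heading=60, draw]
  RT 60: heading 60 -> 0
]
Final: pos=(0,0), heading=0, 6 segment(s) drawn

Start position: (0, 0)
Final position: (0, 0)
Distance = 0; < 1e-6 -> CLOSED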